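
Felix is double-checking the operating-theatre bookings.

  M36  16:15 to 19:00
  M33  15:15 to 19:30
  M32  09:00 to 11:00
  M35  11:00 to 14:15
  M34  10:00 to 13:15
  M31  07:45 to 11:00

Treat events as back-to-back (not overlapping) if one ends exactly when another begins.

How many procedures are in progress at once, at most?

3

Walk through starts and ends in time order (an end at T is processed before a start at T):
07:45 start M31 → 1
09:00 start M32 → 2
10:00 start M34 → 3
11:00 end M31 → 2
11:00 end M32 → 1
11:00 start M35 → 2
13:15 end M34 → 1
14:15 end M35 → 0
15:15 start M33 → 1
16:15 start M36 → 2
19:00 end M36 → 1
19:30 end M33 → 0
Peak is 3, at 10:00 (M31, M32, M34).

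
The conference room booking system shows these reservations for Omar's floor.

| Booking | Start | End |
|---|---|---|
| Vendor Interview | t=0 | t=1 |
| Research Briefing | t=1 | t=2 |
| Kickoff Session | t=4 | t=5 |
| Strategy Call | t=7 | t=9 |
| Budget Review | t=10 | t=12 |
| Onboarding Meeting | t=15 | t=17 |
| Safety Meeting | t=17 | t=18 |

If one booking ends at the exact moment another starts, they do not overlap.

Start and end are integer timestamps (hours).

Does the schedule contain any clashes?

No

Sorted by start: Vendor Interview, Research Briefing, Kickoff Session, Strategy Call, Budget Review, Onboarding Meeting, Safety Meeting.
Research Briefing starts exactly when Vendor Interview ends (back-to-back, no overlap) — done with Vendor Interview.
Kickoff Session starts after Research Briefing ends — done with Research Briefing.
Strategy Call starts after Kickoff Session ends — done with Kickoff Session.
Budget Review starts after Strategy Call ends — done with Strategy Call.
Onboarding Meeting starts after Budget Review ends — done with Budget Review.
Safety Meeting starts exactly when Onboarding Meeting ends (back-to-back, no overlap).
Every pair is clear; the schedule has no overlaps.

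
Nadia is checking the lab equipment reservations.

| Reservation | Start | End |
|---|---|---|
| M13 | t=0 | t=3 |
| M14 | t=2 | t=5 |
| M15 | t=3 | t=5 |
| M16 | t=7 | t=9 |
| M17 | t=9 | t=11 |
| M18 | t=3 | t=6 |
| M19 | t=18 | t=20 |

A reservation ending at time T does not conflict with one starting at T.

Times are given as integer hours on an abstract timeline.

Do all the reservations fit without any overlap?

No

Two intervals overlap when each starts before the other ends.
Sorted by start: M13, M14, M15, M18, M16, M17, M19.
M14 starts before M13 ends → M13 and M14 overlap.
That's a conflict, so the schedule is not conflict-free.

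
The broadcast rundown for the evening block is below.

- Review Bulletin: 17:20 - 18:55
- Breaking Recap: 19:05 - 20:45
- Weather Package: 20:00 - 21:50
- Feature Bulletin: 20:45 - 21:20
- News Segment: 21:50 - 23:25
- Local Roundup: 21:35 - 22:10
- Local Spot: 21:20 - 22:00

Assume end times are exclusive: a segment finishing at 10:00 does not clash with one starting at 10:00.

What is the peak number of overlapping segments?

3

Sort all start/end points and keep a running count:
17:20 start Review Bulletin → 1
18:55 end Review Bulletin → 0
19:05 start Breaking Recap → 1
20:00 start Weather Package → 2
20:45 end Breaking Recap → 1
20:45 start Feature Bulletin → 2
21:20 end Feature Bulletin → 1
21:20 start Local Spot → 2
21:35 start Local Roundup → 3
21:50 end Weather Package → 2
21:50 start News Segment → 3
22:00 end Local Spot → 2
22:10 end Local Roundup → 1
23:25 end News Segment → 0
Peak is 3, at 21:35 (Local Roundup, Local Spot, Weather Package).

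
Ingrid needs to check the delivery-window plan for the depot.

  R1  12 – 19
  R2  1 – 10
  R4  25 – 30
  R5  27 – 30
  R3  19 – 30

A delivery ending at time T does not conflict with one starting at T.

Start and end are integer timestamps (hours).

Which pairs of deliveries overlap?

Two intervals overlap when each starts before the other ends.
Sorted by start: R2, R1, R3, R4, R5.
R1 starts after R2 ends; R2 is clear from here.
R3 starts exactly when R1 ends (back-to-back, no overlap); R1 is clear from here.
R4 starts before R3 ends → R3 and R4 overlap.
R5 starts before R3 ends → R3 and R5 overlap.
R5 starts before R4 ends → R4 and R5 overlap.

R3 & R4, R3 & R5, R4 & R5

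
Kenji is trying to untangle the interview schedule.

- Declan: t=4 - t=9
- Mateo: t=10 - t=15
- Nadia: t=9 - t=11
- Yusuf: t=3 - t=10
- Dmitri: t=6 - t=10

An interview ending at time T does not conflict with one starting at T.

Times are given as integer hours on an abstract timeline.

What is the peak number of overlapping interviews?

Walk through starts and ends in time order (an end at T is processed before a start at T):
t=3 start Yusuf → 1
t=4 start Declan → 2
t=6 start Dmitri → 3
t=9 end Declan → 2
t=9 start Nadia → 3
t=10 end Dmitri → 2
t=10 end Yusuf → 1
t=10 start Mateo → 2
t=11 end Nadia → 1
t=15 end Mateo → 0
Peak is 3, at t=6 (Declan, Dmitri, Yusuf).

3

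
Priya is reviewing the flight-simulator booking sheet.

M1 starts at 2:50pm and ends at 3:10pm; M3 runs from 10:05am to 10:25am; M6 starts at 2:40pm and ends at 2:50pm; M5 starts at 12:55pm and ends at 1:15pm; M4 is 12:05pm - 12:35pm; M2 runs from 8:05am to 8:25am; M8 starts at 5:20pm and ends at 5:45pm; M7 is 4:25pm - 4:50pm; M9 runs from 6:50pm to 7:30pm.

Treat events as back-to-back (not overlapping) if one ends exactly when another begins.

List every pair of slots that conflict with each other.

no overlapping pairs

Check each pair: they overlap iff neither finishes before the other starts.
Sorted by start: M2, M3, M4, M5, M6, M1, M7, M8, M9.
M3 starts after M2 ends; M2 is clear from here.
M4 starts after M3 ends; M3 is clear from here.
M5 starts after M4 ends; M4 is clear from here.
M6 starts after M5 ends; M5 is clear from here.
M1 starts exactly when M6 ends (back-to-back, no overlap); M6 is clear from here.
M7 starts after M1 ends; M1 is clear from here.
M8 starts after M7 ends; M7 is clear from here.
M9 starts after M8 ends.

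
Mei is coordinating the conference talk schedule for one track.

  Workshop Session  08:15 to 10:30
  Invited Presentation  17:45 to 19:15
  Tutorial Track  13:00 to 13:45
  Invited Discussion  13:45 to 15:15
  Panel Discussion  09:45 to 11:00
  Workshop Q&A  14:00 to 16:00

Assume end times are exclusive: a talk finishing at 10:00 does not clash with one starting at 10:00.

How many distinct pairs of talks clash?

2

Sorted by start: Workshop Session, Panel Discussion, Tutorial Track, Invited Discussion, Workshop Q&A, Invited Presentation.
Panel Discussion starts before Workshop Session ends → Workshop Session and Panel Discussion overlap.
Tutorial Track starts after Workshop Session ends, so nothing later overlaps Workshop Session either.
Tutorial Track starts after Panel Discussion ends, so nothing later overlaps Panel Discussion either.
Invited Discussion starts exactly when Tutorial Track ends (back-to-back, no overlap), so nothing later overlaps Tutorial Track either.
Workshop Q&A starts before Invited Discussion ends → Invited Discussion and Workshop Q&A overlap.
Invited Presentation starts after Invited Discussion ends.
Invited Presentation starts after Workshop Q&A ends.
Overlapping pairs: Invited Discussion & Workshop Q&A, Panel Discussion & Workshop Session — 2 in total.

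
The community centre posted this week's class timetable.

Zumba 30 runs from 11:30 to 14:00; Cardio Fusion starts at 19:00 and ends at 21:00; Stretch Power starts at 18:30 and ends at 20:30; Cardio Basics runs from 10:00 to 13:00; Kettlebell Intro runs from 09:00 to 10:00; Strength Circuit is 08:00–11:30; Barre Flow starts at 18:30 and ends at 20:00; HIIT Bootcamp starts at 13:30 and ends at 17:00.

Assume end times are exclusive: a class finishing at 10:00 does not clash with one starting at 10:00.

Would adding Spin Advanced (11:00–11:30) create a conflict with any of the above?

Strength Circuit: starts 08:00 before Spin Advanced ends 11:30, and ends 11:30 after Spin Advanced starts 11:00 → overlap.
Kettlebell Intro: ends 10:00 at or before Spin Advanced starts 11:00 → clear.
Cardio Basics: starts 10:00 before Spin Advanced ends 11:30, and ends 13:00 after Spin Advanced starts 11:00 → overlap.
Zumba 30: starts 11:30 at or after Spin Advanced ends 11:30 → clear.
HIIT Bootcamp: starts 13:30 at or after Spin Advanced ends 11:30 → clear.
Barre Flow: starts 18:30 at or after Spin Advanced ends 11:30 → clear.
Stretch Power: starts 18:30 at or after Spin Advanced ends 11:30 → clear.
Cardio Fusion: starts 19:00 at or after Spin Advanced ends 11:30 → clear.
Spin Advanced overlaps Strength Circuit, Cardio Basics.

Yes — it overlaps Cardio Basics, Strength Circuit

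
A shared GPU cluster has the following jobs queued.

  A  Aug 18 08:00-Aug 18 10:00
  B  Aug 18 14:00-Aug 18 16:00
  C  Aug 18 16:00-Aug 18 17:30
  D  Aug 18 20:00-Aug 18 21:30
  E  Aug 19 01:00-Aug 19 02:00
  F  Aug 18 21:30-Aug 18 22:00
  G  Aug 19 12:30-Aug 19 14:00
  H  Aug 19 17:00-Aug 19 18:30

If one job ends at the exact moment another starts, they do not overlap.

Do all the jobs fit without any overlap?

Yes

Sorted by start: A, B, C, D, F, E, G, H.
B starts after A ends, so A has no further overlaps.
C starts exactly when B ends (back-to-back, no overlap), so B has no further overlaps.
D starts after C ends, so C has no further overlaps.
F starts exactly when D ends (back-to-back, no overlap), so D has no further overlaps.
E starts after F ends, so F has no further overlaps.
G starts after E ends, so E has no further overlaps.
H starts after G ends.
Every pair is clear; the schedule has no overlaps.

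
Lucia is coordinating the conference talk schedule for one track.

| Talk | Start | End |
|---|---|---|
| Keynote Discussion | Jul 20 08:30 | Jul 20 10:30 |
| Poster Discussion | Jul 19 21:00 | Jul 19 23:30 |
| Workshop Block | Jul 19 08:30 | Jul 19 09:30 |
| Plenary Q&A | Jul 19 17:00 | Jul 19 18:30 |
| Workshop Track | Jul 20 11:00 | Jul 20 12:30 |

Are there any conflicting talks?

No

Sorted by start: Workshop Block, Plenary Q&A, Poster Discussion, Keynote Discussion, Workshop Track.
Plenary Q&A starts after Workshop Block ends, so Workshop Block has no further overlaps.
Poster Discussion starts after Plenary Q&A ends, so Plenary Q&A has no further overlaps.
Keynote Discussion starts after Poster Discussion ends, so Poster Discussion has no further overlaps.
Workshop Track starts after Keynote Discussion ends.
Every pair is clear; the schedule has no overlaps.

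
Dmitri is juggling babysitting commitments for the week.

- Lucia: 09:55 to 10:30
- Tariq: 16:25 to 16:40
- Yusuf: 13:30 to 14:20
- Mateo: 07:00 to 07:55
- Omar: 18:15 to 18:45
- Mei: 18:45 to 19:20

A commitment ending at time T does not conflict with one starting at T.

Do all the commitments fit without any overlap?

Yes

Check each pair: they overlap iff neither finishes before the other starts.
Sorted by start: Mateo, Lucia, Yusuf, Tariq, Omar, Mei.
Lucia starts after Mateo ends; Mateo is clear from here.
Yusuf starts after Lucia ends; Lucia is clear from here.
Tariq starts after Yusuf ends; Yusuf is clear from here.
Omar starts after Tariq ends; Tariq is clear from here.
Mei starts exactly when Omar ends (back-to-back, no overlap).
Every pair is clear; the schedule has no overlaps.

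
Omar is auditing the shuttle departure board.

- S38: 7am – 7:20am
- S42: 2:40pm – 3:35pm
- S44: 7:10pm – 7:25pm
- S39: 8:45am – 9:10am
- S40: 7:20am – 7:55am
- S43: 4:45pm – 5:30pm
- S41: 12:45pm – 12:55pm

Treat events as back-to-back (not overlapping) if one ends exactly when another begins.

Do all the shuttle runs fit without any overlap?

Yes

Sorted by start: S38, S40, S39, S41, S42, S43, S44.
S40 starts exactly when S38 ends (back-to-back, no overlap), so S38 has no further overlaps.
S39 starts after S40 ends, so S40 has no further overlaps.
S41 starts after S39 ends, so S39 has no further overlaps.
S42 starts after S41 ends, so S41 has no further overlaps.
S43 starts after S42 ends, so S42 has no further overlaps.
S44 starts after S43 ends.
Every pair is clear; the schedule has no overlaps.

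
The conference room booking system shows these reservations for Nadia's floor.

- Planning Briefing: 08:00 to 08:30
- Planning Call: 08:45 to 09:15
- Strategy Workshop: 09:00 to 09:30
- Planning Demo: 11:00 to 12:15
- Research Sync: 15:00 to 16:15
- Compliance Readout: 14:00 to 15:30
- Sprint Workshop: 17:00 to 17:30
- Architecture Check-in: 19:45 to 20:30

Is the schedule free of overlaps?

No

Sorted by start: Planning Briefing, Planning Call, Strategy Workshop, Planning Demo, Compliance Readout, Research Sync, Sprint Workshop, Architecture Check-in.
Planning Call starts after Planning Briefing ends, so nothing later overlaps Planning Briefing either.
Strategy Workshop starts before Planning Call ends → Planning Call and Strategy Workshop overlap.
That's a conflict, so the schedule is not conflict-free.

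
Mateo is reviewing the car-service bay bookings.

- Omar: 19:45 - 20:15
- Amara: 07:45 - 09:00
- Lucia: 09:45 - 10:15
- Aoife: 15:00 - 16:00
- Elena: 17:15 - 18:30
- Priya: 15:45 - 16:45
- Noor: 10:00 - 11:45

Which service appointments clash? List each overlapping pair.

Check each pair: they overlap iff neither finishes before the other starts.
Sorted by start: Amara, Lucia, Noor, Aoife, Priya, Elena, Omar.
Lucia starts after Amara ends, so nothing later overlaps Amara either.
Noor starts before Lucia ends → Lucia and Noor overlap.
Aoife starts after Lucia ends, so nothing later overlaps Lucia either.
Aoife starts after Noor ends, so nothing later overlaps Noor either.
Priya starts before Aoife ends → Aoife and Priya overlap.
Elena starts after Aoife ends, so nothing later overlaps Aoife either.
Elena starts after Priya ends, so nothing later overlaps Priya either.
Omar starts after Elena ends.

Aoife & Priya, Lucia & Noor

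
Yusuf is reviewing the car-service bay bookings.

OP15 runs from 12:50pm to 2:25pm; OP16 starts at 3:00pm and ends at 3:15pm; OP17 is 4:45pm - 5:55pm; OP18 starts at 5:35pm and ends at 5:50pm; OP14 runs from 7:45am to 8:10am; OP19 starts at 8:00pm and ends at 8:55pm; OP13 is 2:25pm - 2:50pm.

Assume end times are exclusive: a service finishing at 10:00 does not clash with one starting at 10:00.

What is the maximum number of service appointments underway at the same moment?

2

Sweep the timeline, counting +1 at each start and −1 at each end (ends before starts at a tie):
7:45am start OP14 → 1
8:10am end OP14 → 0
12:50pm start OP15 → 1
2:25pm end OP15 → 0
2:25pm start OP13 → 1
2:50pm end OP13 → 0
3:00pm start OP16 → 1
3:15pm end OP16 → 0
4:45pm start OP17 → 1
5:35pm start OP18 → 2
5:50pm end OP18 → 1
5:55pm end OP17 → 0
8:00pm start OP19 → 1
8:55pm end OP19 → 0
Peak is 2, at 5:35pm (OP17, OP18).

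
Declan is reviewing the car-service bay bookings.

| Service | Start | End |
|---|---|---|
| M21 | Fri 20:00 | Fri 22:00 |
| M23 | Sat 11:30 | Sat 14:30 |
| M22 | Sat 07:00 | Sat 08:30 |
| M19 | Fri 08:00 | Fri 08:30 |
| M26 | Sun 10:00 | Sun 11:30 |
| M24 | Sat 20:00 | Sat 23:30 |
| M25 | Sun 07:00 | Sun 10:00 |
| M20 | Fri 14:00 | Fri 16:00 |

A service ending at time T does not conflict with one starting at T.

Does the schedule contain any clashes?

No

Check each pair: they overlap iff neither finishes before the other starts.
Sorted by start: M19, M20, M21, M22, M23, M24, M25, M26.
M20 starts after M19 ends; M19 is clear from here.
M21 starts after M20 ends; M20 is clear from here.
M22 starts after M21 ends; M21 is clear from here.
M23 starts after M22 ends; M22 is clear from here.
M24 starts after M23 ends; M23 is clear from here.
M25 starts after M24 ends; M24 is clear from here.
M26 starts exactly when M25 ends (back-to-back, no overlap).
Every pair is clear; the schedule has no overlaps.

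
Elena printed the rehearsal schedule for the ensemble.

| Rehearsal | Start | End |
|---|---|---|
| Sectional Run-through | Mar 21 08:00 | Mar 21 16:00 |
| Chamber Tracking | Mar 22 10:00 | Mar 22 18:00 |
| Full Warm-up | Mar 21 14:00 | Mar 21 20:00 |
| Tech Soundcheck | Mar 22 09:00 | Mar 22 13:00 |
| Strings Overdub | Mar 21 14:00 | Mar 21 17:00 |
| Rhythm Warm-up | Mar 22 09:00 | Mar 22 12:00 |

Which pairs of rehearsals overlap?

Two intervals overlap when each starts before the other ends.
Sorted by start: Sectional Run-through, Strings Overdub, Full Warm-up, Tech Soundcheck, Rhythm Warm-up, Chamber Tracking.
Strings Overdub starts before Sectional Run-through ends → Sectional Run-through and Strings Overdub overlap.
Full Warm-up starts before Sectional Run-through ends → Sectional Run-through and Full Warm-up overlap.
Tech Soundcheck starts after Sectional Run-through ends; Sectional Run-through is clear from here.
Full Warm-up starts before Strings Overdub ends → Strings Overdub and Full Warm-up overlap.
Tech Soundcheck starts after Strings Overdub ends; Strings Overdub is clear from here.
Tech Soundcheck starts after Full Warm-up ends; Full Warm-up is clear from here.
Rhythm Warm-up starts before Tech Soundcheck ends → Tech Soundcheck and Rhythm Warm-up overlap.
Chamber Tracking starts before Tech Soundcheck ends → Tech Soundcheck and Chamber Tracking overlap.
Chamber Tracking starts before Rhythm Warm-up ends → Rhythm Warm-up and Chamber Tracking overlap.

Chamber Tracking & Rhythm Warm-up, Chamber Tracking & Tech Soundcheck, Full Warm-up & Sectional Run-through, Full Warm-up & Strings Overdub, Rhythm Warm-up & Tech Soundcheck, Sectional Run-through & Strings Overdub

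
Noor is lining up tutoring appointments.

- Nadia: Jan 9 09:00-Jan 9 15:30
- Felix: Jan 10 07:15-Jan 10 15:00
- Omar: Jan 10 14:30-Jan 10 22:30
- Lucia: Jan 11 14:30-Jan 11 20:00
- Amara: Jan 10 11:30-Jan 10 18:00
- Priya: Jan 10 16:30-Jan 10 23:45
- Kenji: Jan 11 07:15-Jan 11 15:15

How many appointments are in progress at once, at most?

3

Walk through starts and ends in time order (an end at T is processed before a start at T):
Jan 9 09:00 start Nadia → 1
Jan 9 15:30 end Nadia → 0
Jan 10 07:15 start Felix → 1
Jan 10 11:30 start Amara → 2
Jan 10 14:30 start Omar → 3
Jan 10 15:00 end Felix → 2
Jan 10 16:30 start Priya → 3
Jan 10 18:00 end Amara → 2
Jan 10 22:30 end Omar → 1
Jan 10 23:45 end Priya → 0
Jan 11 07:15 start Kenji → 1
Jan 11 14:30 start Lucia → 2
Jan 11 15:15 end Kenji → 1
Jan 11 20:00 end Lucia → 0
Peak is 3, at Jan 10 14:30 (Amara, Felix, Omar).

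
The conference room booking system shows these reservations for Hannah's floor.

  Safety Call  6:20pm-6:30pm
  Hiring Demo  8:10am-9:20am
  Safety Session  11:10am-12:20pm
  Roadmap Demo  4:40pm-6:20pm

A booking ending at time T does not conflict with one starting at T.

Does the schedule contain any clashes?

No

Sorted by start: Hiring Demo, Safety Session, Roadmap Demo, Safety Call.
Safety Session starts after Hiring Demo ends — done with Hiring Demo.
Roadmap Demo starts after Safety Session ends — done with Safety Session.
Safety Call starts exactly when Roadmap Demo ends (back-to-back, no overlap).
Every pair is clear; the schedule has no overlaps.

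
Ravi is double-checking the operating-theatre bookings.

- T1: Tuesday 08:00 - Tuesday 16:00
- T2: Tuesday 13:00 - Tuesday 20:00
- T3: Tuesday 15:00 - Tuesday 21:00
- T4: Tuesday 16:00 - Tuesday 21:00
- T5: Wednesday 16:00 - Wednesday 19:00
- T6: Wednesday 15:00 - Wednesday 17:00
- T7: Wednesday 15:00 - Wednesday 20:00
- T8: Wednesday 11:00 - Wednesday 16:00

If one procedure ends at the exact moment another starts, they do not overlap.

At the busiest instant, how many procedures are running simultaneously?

Sort all start/end points and keep a running count:
Tuesday 08:00 start T1 → 1
Tuesday 13:00 start T2 → 2
Tuesday 15:00 start T3 → 3
Tuesday 16:00 end T1 → 2
Tuesday 16:00 start T4 → 3
Tuesday 20:00 end T2 → 2
Tuesday 21:00 end T3 → 1
Tuesday 21:00 end T4 → 0
Wednesday 11:00 start T8 → 1
Wednesday 15:00 start T6 → 2
Wednesday 15:00 start T7 → 3
Wednesday 16:00 end T8 → 2
Wednesday 16:00 start T5 → 3
Wednesday 17:00 end T6 → 2
Wednesday 19:00 end T5 → 1
Wednesday 20:00 end T7 → 0
Peak is 3, at Tuesday 15:00 (T1, T2, T3).

3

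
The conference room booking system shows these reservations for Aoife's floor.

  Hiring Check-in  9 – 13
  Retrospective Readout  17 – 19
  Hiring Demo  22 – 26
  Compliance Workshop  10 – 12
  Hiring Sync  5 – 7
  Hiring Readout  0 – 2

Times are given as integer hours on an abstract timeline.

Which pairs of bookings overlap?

Two intervals overlap when each starts before the other ends.
Sorted by start: Hiring Readout, Hiring Sync, Hiring Check-in, Compliance Workshop, Retrospective Readout, Hiring Demo.
Hiring Sync starts after Hiring Readout ends, so nothing later overlaps Hiring Readout either.
Hiring Check-in starts after Hiring Sync ends, so nothing later overlaps Hiring Sync either.
Compliance Workshop starts before Hiring Check-in ends → Hiring Check-in and Compliance Workshop overlap.
Retrospective Readout starts after Hiring Check-in ends, so nothing later overlaps Hiring Check-in either.
Retrospective Readout starts after Compliance Workshop ends, so nothing later overlaps Compliance Workshop either.
Hiring Demo starts after Retrospective Readout ends.

Compliance Workshop & Hiring Check-in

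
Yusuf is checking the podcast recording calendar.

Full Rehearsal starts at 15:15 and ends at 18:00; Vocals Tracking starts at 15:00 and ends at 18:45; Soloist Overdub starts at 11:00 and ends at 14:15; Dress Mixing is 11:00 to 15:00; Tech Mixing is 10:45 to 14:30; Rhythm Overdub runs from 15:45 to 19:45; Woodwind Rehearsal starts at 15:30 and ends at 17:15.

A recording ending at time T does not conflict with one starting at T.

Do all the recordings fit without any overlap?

Two intervals overlap when each starts before the other ends.
Sorted by start: Tech Mixing, Soloist Overdub, Dress Mixing, Vocals Tracking, Full Rehearsal, Woodwind Rehearsal, Rhythm Overdub.
Soloist Overdub starts before Tech Mixing ends → Tech Mixing and Soloist Overdub overlap.
That's a conflict, so the schedule is not conflict-free.

No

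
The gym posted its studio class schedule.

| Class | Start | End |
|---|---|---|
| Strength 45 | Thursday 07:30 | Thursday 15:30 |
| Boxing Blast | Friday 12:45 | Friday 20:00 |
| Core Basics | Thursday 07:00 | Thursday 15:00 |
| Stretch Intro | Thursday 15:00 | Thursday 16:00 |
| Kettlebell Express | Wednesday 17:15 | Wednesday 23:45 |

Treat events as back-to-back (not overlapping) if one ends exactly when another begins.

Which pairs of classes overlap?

Sorted by start: Kettlebell Express, Core Basics, Strength 45, Stretch Intro, Boxing Blast.
Core Basics starts after Kettlebell Express ends, so Kettlebell Express has no further overlaps.
Strength 45 starts before Core Basics ends → Core Basics and Strength 45 overlap.
Stretch Intro starts exactly when Core Basics ends (back-to-back, no overlap), so Core Basics has no further overlaps.
Stretch Intro starts before Strength 45 ends → Strength 45 and Stretch Intro overlap.
Boxing Blast starts after Strength 45 ends.
Boxing Blast starts after Stretch Intro ends.

Core Basics & Strength 45, Strength 45 & Stretch Intro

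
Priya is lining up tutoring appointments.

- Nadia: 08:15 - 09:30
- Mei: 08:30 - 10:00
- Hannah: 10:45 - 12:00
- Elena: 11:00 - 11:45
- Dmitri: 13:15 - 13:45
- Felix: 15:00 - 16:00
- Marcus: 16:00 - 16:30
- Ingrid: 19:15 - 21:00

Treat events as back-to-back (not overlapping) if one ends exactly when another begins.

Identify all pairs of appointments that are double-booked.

Sorted by start: Nadia, Mei, Hannah, Elena, Dmitri, Felix, Marcus, Ingrid.
Mei starts before Nadia ends → Nadia and Mei overlap.
Hannah starts after Nadia ends — done with Nadia.
Hannah starts after Mei ends — done with Mei.
Elena starts before Hannah ends → Hannah and Elena overlap.
Dmitri starts after Hannah ends — done with Hannah.
Dmitri starts after Elena ends — done with Elena.
Felix starts after Dmitri ends — done with Dmitri.
Marcus starts exactly when Felix ends (back-to-back, no overlap) — done with Felix.
Ingrid starts after Marcus ends.

Elena & Hannah, Mei & Nadia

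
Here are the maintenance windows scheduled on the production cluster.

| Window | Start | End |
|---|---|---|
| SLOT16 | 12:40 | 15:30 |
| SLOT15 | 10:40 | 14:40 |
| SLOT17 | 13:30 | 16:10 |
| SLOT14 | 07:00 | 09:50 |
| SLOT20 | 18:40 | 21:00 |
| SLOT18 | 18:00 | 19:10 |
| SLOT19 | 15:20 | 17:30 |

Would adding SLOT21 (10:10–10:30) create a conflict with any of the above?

SLOT14: ends 09:50 at or before SLOT21 starts 10:10 → clear.
SLOT15: starts 10:40 at or after SLOT21 ends 10:30 → clear.
SLOT16: starts 12:40 at or after SLOT21 ends 10:30 → clear.
SLOT17: starts 13:30 at or after SLOT21 ends 10:30 → clear.
SLOT19: starts 15:20 at or after SLOT21 ends 10:30 → clear.
SLOT18: starts 18:00 at or after SLOT21 ends 10:30 → clear.
SLOT20: starts 18:40 at or after SLOT21 ends 10:30 → clear.

No — it doesn't clash with anything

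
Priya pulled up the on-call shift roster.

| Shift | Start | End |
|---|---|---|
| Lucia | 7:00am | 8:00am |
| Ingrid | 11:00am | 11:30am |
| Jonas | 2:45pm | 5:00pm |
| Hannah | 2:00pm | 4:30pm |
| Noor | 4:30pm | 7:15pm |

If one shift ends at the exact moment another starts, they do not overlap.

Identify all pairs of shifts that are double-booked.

Sorted by start: Lucia, Ingrid, Hannah, Jonas, Noor.
Ingrid starts after Lucia ends; Lucia is clear from here.
Hannah starts after Ingrid ends; Ingrid is clear from here.
Jonas starts before Hannah ends → Hannah and Jonas overlap.
Noor starts exactly when Hannah ends (back-to-back, no overlap).
Noor starts before Jonas ends → Jonas and Noor overlap.

Hannah & Jonas, Jonas & Noor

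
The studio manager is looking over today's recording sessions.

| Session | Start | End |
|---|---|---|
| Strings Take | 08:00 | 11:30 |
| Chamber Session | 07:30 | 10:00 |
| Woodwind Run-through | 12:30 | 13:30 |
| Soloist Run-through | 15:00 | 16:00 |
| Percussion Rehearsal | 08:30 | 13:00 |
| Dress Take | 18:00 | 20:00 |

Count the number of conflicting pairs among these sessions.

Check each pair: they overlap iff neither finishes before the other starts.
Sorted by start: Chamber Session, Strings Take, Percussion Rehearsal, Woodwind Run-through, Soloist Run-through, Dress Take.
Strings Take starts before Chamber Session ends → Chamber Session and Strings Take overlap.
Percussion Rehearsal starts before Chamber Session ends → Chamber Session and Percussion Rehearsal overlap.
Woodwind Run-through starts after Chamber Session ends, so nothing later overlaps Chamber Session either.
Percussion Rehearsal starts before Strings Take ends → Strings Take and Percussion Rehearsal overlap.
Woodwind Run-through starts after Strings Take ends, so nothing later overlaps Strings Take either.
Woodwind Run-through starts before Percussion Rehearsal ends → Percussion Rehearsal and Woodwind Run-through overlap.
Soloist Run-through starts after Percussion Rehearsal ends, so nothing later overlaps Percussion Rehearsal either.
Soloist Run-through starts after Woodwind Run-through ends, so nothing later overlaps Woodwind Run-through either.
Dress Take starts after Soloist Run-through ends.
Overlapping pairs: Chamber Session & Percussion Rehearsal, Chamber Session & Strings Take, Percussion Rehearsal & Strings Take, Percussion Rehearsal & Woodwind Run-through — 4 in total.

4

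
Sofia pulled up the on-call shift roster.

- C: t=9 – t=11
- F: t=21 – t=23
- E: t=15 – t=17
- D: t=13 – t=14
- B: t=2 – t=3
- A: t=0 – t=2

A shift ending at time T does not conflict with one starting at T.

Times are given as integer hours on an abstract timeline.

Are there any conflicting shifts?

Sorted by start: A, B, C, D, E, F.
B starts exactly when A ends (back-to-back, no overlap); A is clear from here.
C starts after B ends; B is clear from here.
D starts after C ends; C is clear from here.
E starts after D ends; D is clear from here.
F starts after E ends.
Every pair is clear; the schedule has no overlaps.

No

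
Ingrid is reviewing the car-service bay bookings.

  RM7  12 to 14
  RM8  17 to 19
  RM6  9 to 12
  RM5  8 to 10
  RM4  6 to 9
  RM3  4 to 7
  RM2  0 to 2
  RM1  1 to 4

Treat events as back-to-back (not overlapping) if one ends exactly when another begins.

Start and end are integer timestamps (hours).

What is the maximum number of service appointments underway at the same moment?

2

Walk through starts and ends in time order (an end at T is processed before a start at T):
0 start RM2 → 1
1 start RM1 → 2
2 end RM2 → 1
4 end RM1 → 0
4 start RM3 → 1
6 start RM4 → 2
7 end RM3 → 1
8 start RM5 → 2
9 end RM4 → 1
9 start RM6 → 2
10 end RM5 → 1
12 end RM6 → 0
12 start RM7 → 1
14 end RM7 → 0
17 start RM8 → 1
19 end RM8 → 0
Peak is 2, at 1 (RM1, RM2).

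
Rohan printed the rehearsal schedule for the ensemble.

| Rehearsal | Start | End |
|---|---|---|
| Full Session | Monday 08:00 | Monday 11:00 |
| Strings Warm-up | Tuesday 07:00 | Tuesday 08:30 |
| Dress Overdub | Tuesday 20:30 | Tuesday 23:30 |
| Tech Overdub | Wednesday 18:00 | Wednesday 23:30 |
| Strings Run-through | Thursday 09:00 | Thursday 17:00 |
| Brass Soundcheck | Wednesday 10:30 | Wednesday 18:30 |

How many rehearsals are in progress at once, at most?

2

Walk through starts and ends in time order (an end at T is processed before a start at T):
Monday 08:00 start Full Session → 1
Monday 11:00 end Full Session → 0
Tuesday 07:00 start Strings Warm-up → 1
Tuesday 08:30 end Strings Warm-up → 0
Tuesday 20:30 start Dress Overdub → 1
Tuesday 23:30 end Dress Overdub → 0
Wednesday 10:30 start Brass Soundcheck → 1
Wednesday 18:00 start Tech Overdub → 2
Wednesday 18:30 end Brass Soundcheck → 1
Wednesday 23:30 end Tech Overdub → 0
Thursday 09:00 start Strings Run-through → 1
Thursday 17:00 end Strings Run-through → 0
Peak is 2, at Wednesday 18:00 (Brass Soundcheck, Tech Overdub).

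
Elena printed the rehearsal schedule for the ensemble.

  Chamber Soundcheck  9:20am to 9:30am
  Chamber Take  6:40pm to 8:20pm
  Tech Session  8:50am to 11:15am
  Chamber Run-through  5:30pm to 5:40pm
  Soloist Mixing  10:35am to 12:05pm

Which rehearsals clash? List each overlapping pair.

Chamber Soundcheck & Tech Session, Soloist Mixing & Tech Session

Sorted by start: Tech Session, Chamber Soundcheck, Soloist Mixing, Chamber Run-through, Chamber Take.
Chamber Soundcheck starts before Tech Session ends → Tech Session and Chamber Soundcheck overlap.
Soloist Mixing starts before Tech Session ends → Tech Session and Soloist Mixing overlap.
Chamber Run-through starts after Tech Session ends; Tech Session is clear from here.
Soloist Mixing starts after Chamber Soundcheck ends; Chamber Soundcheck is clear from here.
Chamber Run-through starts after Soloist Mixing ends; Soloist Mixing is clear from here.
Chamber Take starts after Chamber Run-through ends.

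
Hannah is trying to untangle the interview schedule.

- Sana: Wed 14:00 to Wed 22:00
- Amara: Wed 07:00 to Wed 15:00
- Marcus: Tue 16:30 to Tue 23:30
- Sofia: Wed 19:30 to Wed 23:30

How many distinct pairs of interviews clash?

Two intervals overlap when each starts before the other ends.
Sorted by start: Marcus, Amara, Sana, Sofia.
Amara starts after Marcus ends, so nothing later overlaps Marcus either.
Sana starts before Amara ends → Amara and Sana overlap.
Sofia starts after Amara ends.
Sofia starts before Sana ends → Sana and Sofia overlap.
Overlapping pairs: Amara & Sana, Sana & Sofia — 2 in total.

2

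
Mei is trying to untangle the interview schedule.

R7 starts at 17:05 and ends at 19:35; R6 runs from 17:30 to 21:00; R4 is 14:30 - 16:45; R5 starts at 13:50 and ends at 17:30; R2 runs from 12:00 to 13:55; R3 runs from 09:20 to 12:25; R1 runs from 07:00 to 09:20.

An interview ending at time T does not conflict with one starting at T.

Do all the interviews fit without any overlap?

No

Sorted by start: R1, R3, R2, R5, R4, R7, R6.
R3 starts exactly when R1 ends (back-to-back, no overlap), so R1 has no further overlaps.
R2 starts before R3 ends → R3 and R2 overlap.
That's a conflict, so the schedule is not conflict-free.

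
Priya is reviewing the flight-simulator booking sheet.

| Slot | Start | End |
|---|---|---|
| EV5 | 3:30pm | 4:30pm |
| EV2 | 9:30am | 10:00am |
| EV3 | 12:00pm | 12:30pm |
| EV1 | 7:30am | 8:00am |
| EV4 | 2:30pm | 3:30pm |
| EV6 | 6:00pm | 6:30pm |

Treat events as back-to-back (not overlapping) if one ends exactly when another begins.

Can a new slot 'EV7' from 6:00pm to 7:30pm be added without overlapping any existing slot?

No — it overlaps EV6

EV1: ends 8:00am at or before EV7 starts 6:00pm → clear.
EV2: ends 10:00am at or before EV7 starts 6:00pm → clear.
EV3: ends 12:30pm at or before EV7 starts 6:00pm → clear.
EV4: ends 3:30pm at or before EV7 starts 6:00pm → clear.
EV5: ends 4:30pm at or before EV7 starts 6:00pm → clear.
EV6: starts 6:00pm before EV7 ends 7:30pm, and ends 6:30pm after EV7 starts 6:00pm → overlap.
EV7 overlaps EV6.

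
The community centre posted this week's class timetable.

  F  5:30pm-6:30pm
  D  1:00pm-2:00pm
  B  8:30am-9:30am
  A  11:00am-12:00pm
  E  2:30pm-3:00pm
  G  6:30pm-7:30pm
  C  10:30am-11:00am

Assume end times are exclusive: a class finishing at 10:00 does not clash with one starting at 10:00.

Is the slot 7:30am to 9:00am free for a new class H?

No — it overlaps B

B: starts 8:30am before H ends 9:00am, and ends 9:30am after H starts 7:30am → overlap.
C: starts 10:30am at or after H ends 9:00am → clear.
A: starts 11:00am at or after H ends 9:00am → clear.
D: starts 1:00pm at or after H ends 9:00am → clear.
E: starts 2:30pm at or after H ends 9:00am → clear.
F: starts 5:30pm at or after H ends 9:00am → clear.
G: starts 6:30pm at or after H ends 9:00am → clear.
H overlaps B.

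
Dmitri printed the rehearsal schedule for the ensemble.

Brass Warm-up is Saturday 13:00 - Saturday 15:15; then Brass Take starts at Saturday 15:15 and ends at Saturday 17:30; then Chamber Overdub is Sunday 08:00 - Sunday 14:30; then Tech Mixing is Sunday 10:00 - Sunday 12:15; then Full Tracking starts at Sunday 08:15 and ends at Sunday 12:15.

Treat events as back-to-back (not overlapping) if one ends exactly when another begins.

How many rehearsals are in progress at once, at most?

Sweep the timeline, counting +1 at each start and −1 at each end (ends before starts at a tie):
Saturday 13:00 start Brass Warm-up → 1
Saturday 15:15 end Brass Warm-up → 0
Saturday 15:15 start Brass Take → 1
Saturday 17:30 end Brass Take → 0
Sunday 08:00 start Chamber Overdub → 1
Sunday 08:15 start Full Tracking → 2
Sunday 10:00 start Tech Mixing → 3
Sunday 12:15 end Full Tracking → 2
Sunday 12:15 end Tech Mixing → 1
Sunday 14:30 end Chamber Overdub → 0
Peak is 3, at Sunday 10:00 (Chamber Overdub, Full Tracking, Tech Mixing).

3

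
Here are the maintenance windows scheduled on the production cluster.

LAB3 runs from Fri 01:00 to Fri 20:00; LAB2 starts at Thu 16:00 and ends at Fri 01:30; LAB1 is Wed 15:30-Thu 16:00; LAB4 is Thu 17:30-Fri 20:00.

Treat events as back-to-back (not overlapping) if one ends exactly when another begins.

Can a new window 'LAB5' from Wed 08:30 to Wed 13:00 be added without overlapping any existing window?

Yes — the slot is free

LAB1: starts Wed 15:30 at or after LAB5 ends Wed 13:00 → clear.
LAB2: starts Thu 16:00 at or after LAB5 ends Wed 13:00 → clear.
LAB4: starts Thu 17:30 at or after LAB5 ends Wed 13:00 → clear.
LAB3: starts Fri 01:00 at or after LAB5 ends Wed 13:00 → clear.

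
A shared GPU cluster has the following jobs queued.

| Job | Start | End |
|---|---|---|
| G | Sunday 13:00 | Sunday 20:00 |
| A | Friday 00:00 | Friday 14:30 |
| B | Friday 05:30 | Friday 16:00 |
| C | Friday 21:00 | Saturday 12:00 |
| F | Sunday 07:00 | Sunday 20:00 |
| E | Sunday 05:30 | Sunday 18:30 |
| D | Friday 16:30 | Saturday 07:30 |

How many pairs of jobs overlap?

Sorted by start: A, B, D, C, E, F, G.
B starts before A ends → A and B overlap.
D starts after A ends, so A has no further overlaps.
D starts after B ends, so B has no further overlaps.
C starts before D ends → D and C overlap.
E starts after D ends, so D has no further overlaps.
E starts after C ends, so C has no further overlaps.
F starts before E ends → E and F overlap.
G starts before E ends → E and G overlap.
G starts before F ends → F and G overlap.
Overlapping pairs: A & B, C & D, E & F, E & G, F & G — 5 in total.

5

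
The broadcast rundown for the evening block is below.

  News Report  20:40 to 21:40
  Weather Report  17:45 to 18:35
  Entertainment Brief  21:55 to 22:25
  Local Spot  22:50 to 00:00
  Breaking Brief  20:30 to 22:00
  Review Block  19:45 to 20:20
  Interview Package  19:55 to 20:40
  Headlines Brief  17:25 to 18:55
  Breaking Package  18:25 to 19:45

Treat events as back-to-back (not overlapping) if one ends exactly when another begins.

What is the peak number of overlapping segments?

Sweep the timeline, counting +1 at each start and −1 at each end (ends before starts at a tie):
17:25 start Headlines Brief → 1
17:45 start Weather Report → 2
18:25 start Breaking Package → 3
18:35 end Weather Report → 2
18:55 end Headlines Brief → 1
19:45 end Breaking Package → 0
19:45 start Review Block → 1
19:55 start Interview Package → 2
20:20 end Review Block → 1
20:30 start Breaking Brief → 2
20:40 end Interview Package → 1
20:40 start News Report → 2
21:40 end News Report → 1
21:55 start Entertainment Brief → 2
22:00 end Breaking Brief → 1
22:25 end Entertainment Brief → 0
22:50 start Local Spot → 1
00:00 end Local Spot → 0
Peak is 3, at 18:25 (Breaking Package, Headlines Brief, Weather Report).

3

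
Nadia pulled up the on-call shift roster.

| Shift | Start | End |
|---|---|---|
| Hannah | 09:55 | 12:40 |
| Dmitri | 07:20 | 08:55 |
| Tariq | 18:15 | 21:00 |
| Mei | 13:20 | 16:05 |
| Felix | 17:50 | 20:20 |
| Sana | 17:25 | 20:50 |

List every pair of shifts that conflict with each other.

Sorted by start: Dmitri, Hannah, Mei, Sana, Felix, Tariq.
Hannah starts after Dmitri ends — done with Dmitri.
Mei starts after Hannah ends — done with Hannah.
Sana starts after Mei ends — done with Mei.
Felix starts before Sana ends → Sana and Felix overlap.
Tariq starts before Sana ends → Sana and Tariq overlap.
Tariq starts before Felix ends → Felix and Tariq overlap.

Felix & Sana, Felix & Tariq, Sana & Tariq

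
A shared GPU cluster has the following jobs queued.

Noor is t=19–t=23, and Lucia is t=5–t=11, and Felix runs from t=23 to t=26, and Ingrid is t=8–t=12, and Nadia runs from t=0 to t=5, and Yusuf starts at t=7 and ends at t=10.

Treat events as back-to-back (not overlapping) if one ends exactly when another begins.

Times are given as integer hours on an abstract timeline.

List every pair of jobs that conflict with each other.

Ingrid & Lucia, Ingrid & Yusuf, Lucia & Yusuf

Sorted by start: Nadia, Lucia, Yusuf, Ingrid, Noor, Felix.
Lucia starts exactly when Nadia ends (back-to-back, no overlap); Nadia is clear from here.
Yusuf starts before Lucia ends → Lucia and Yusuf overlap.
Ingrid starts before Lucia ends → Lucia and Ingrid overlap.
Noor starts after Lucia ends; Lucia is clear from here.
Ingrid starts before Yusuf ends → Yusuf and Ingrid overlap.
Noor starts after Yusuf ends; Yusuf is clear from here.
Noor starts after Ingrid ends; Ingrid is clear from here.
Felix starts exactly when Noor ends (back-to-back, no overlap).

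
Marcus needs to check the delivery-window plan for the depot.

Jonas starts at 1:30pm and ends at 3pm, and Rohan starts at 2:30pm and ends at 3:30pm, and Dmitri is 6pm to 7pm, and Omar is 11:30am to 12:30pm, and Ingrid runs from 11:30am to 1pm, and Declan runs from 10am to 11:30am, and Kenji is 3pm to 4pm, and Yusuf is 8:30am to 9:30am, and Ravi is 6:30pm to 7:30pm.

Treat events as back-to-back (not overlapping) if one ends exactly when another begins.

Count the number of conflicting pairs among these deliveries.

4

Check each pair: they overlap iff neither finishes before the other starts.
Sorted by start: Yusuf, Declan, Omar, Ingrid, Jonas, Rohan, Kenji, Dmitri, Ravi.
Declan starts after Yusuf ends; Yusuf is clear from here.
Omar starts exactly when Declan ends (back-to-back, no overlap); Declan is clear from here.
Ingrid starts before Omar ends → Omar and Ingrid overlap.
Jonas starts after Omar ends; Omar is clear from here.
Jonas starts after Ingrid ends; Ingrid is clear from here.
Rohan starts before Jonas ends → Jonas and Rohan overlap.
Kenji starts exactly when Jonas ends (back-to-back, no overlap); Jonas is clear from here.
Kenji starts before Rohan ends → Rohan and Kenji overlap.
Dmitri starts after Rohan ends; Rohan is clear from here.
Dmitri starts after Kenji ends; Kenji is clear from here.
Ravi starts before Dmitri ends → Dmitri and Ravi overlap.
Overlapping pairs: Dmitri & Ravi, Ingrid & Omar, Jonas & Rohan, Kenji & Rohan — 4 in total.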